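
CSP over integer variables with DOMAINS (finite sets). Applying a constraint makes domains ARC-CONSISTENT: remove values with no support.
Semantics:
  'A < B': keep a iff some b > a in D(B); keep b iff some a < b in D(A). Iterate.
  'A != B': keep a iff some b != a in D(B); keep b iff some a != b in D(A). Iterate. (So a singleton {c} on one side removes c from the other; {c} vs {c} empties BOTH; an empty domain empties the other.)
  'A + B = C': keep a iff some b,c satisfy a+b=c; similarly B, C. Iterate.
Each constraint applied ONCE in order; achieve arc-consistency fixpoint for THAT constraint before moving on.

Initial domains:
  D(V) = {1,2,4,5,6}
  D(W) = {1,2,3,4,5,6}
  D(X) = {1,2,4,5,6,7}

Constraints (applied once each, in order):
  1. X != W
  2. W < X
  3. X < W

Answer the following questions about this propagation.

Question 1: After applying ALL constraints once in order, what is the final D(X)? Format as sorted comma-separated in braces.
Constraint 1 (X != W) on D(X)={1,2,4,5,6,7} D(W)={1,2,3,4,5,6}: no change
Constraint 2 (W < X) on D(W)={1,2,3,4,5,6} D(X)={1,2,4,5,6,7}: X {1,2,4,5,6,7}->{2,4,5,6,7}
Constraint 3 (X < W) on D(X)={2,4,5,6,7} D(W)={1,2,3,4,5,6}: X {2,4,5,6,7}->{2,4,5}; W {1,2,3,4,5,6}->{3,4,5,6}
So after all 3 constraints: D(X) = {2,4,5}

Answer: {2,4,5}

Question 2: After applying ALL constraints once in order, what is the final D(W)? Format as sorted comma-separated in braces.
Answer: {3,4,5,6}

Derivation:
Constraint 1 (X != W) on D(X)={1,2,4,5,6,7} D(W)={1,2,3,4,5,6}: no change
Constraint 2 (W < X) on D(W)={1,2,3,4,5,6} D(X)={1,2,4,5,6,7}: X {1,2,4,5,6,7}->{2,4,5,6,7}
Constraint 3 (X < W) on D(X)={2,4,5,6,7} D(W)={1,2,3,4,5,6}: X {2,4,5,6,7}->{2,4,5}; W {1,2,3,4,5,6}->{3,4,5,6}
So after all 3 constraints: D(W) = {3,4,5,6}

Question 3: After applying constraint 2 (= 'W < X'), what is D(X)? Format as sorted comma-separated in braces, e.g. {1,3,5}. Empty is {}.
Constraint 1 (X != W) on D(X)={1,2,4,5,6,7} D(W)={1,2,3,4,5,6}: no change
Constraint 2 (W < X) on D(W)={1,2,3,4,5,6} D(X)={1,2,4,5,6,7}: X {1,2,4,5,6,7}->{2,4,5,6,7}
So after constraint 2: D(X) = {2,4,5,6,7}

Answer: {2,4,5,6,7}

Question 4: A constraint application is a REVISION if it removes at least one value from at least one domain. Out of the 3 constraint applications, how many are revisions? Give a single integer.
Constraint 1 (X != W) on D(X)={1,2,4,5,6,7} D(W)={1,2,3,4,5,6}: no change => not a revision
Constraint 2 (W < X) on D(W)={1,2,3,4,5,6} D(X)={1,2,4,5,6,7}: X {1,2,4,5,6,7}->{2,4,5,6,7} => REVISION
Constraint 3 (X < W) on D(X)={2,4,5,6,7} D(W)={1,2,3,4,5,6}: X {2,4,5,6,7}->{2,4,5}; W {1,2,3,4,5,6}->{3,4,5,6} => REVISION
Total revisions = 2

Answer: 2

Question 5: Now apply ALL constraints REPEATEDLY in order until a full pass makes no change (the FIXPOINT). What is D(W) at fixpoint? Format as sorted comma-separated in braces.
Answer: {}

Derivation:
pass 0 (initial): D(W)={1,2,3,4,5,6}
pass 1: W {1,2,3,4,5,6}->{3,4,5,6}; X {1,2,4,5,6,7}->{2,4,5}
pass 2: W {3,4,5,6}->{}; X {2,4,5}->{}
pass 3: no change
Fixpoint after 3 passes: D(W) = {}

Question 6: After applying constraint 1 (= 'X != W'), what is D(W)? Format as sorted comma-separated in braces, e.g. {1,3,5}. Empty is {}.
Answer: {1,2,3,4,5,6}

Derivation:
Constraint 1 (X != W) on D(X)={1,2,4,5,6,7} D(W)={1,2,3,4,5,6}: no change
So after constraint 1: D(W) = {1,2,3,4,5,6}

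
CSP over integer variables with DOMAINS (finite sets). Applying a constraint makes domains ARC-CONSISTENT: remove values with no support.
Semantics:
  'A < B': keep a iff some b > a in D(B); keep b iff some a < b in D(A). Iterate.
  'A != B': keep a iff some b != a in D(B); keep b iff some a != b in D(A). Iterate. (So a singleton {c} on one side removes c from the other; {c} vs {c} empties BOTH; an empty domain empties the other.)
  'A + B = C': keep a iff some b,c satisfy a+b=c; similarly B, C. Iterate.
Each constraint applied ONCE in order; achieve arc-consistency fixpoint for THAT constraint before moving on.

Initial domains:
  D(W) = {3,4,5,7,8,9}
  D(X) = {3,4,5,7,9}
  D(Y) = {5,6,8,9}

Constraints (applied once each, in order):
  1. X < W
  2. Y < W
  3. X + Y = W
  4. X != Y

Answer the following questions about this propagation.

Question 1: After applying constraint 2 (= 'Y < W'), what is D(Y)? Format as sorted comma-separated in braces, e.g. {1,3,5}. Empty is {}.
Answer: {5,6,8}

Derivation:
Constraint 1 (X < W) on D(X)={3,4,5,7,9} D(W)={3,4,5,7,8,9}: X {3,4,5,7,9}->{3,4,5,7}; W {3,4,5,7,8,9}->{4,5,7,8,9}
Constraint 2 (Y < W) on D(Y)={5,6,8,9} D(W)={4,5,7,8,9}: Y {5,6,8,9}->{5,6,8}; W {4,5,7,8,9}->{7,8,9}
So after constraint 2: D(Y) = {5,6,8}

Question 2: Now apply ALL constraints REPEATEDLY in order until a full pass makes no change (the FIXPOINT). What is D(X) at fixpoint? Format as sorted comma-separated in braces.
Answer: {3,4}

Derivation:
pass 0 (initial): D(X)={3,4,5,7,9}
pass 1: W {3,4,5,7,8,9}->{8,9}; X {3,4,5,7,9}->{3,4}; Y {5,6,8,9}->{5,6}
pass 2: no change
Fixpoint after 2 passes: D(X) = {3,4}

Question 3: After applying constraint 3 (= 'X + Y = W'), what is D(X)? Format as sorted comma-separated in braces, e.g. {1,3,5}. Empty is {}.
Constraint 1 (X < W) on D(X)={3,4,5,7,9} D(W)={3,4,5,7,8,9}: X {3,4,5,7,9}->{3,4,5,7}; W {3,4,5,7,8,9}->{4,5,7,8,9}
Constraint 2 (Y < W) on D(Y)={5,6,8,9} D(W)={4,5,7,8,9}: Y {5,6,8,9}->{5,6,8}; W {4,5,7,8,9}->{7,8,9}
Constraint 3 (X + Y = W) on D(X)={3,4,5,7} D(Y)={5,6,8} D(W)={7,8,9}: X {3,4,5,7}->{3,4}; Y {5,6,8}->{5,6}; W {7,8,9}->{8,9}
So after constraint 3: D(X) = {3,4}

Answer: {3,4}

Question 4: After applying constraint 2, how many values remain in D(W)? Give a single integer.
Answer: 3

Derivation:
Constraint 1 (X < W) on D(X)={3,4,5,7,9} D(W)={3,4,5,7,8,9}: X {3,4,5,7,9}->{3,4,5,7}; W {3,4,5,7,8,9}->{4,5,7,8,9}
Constraint 2 (Y < W) on D(Y)={5,6,8,9} D(W)={4,5,7,8,9}: Y {5,6,8,9}->{5,6,8}; W {4,5,7,8,9}->{7,8,9}
So after constraint 2: D(W)={7,8,9}, size = 3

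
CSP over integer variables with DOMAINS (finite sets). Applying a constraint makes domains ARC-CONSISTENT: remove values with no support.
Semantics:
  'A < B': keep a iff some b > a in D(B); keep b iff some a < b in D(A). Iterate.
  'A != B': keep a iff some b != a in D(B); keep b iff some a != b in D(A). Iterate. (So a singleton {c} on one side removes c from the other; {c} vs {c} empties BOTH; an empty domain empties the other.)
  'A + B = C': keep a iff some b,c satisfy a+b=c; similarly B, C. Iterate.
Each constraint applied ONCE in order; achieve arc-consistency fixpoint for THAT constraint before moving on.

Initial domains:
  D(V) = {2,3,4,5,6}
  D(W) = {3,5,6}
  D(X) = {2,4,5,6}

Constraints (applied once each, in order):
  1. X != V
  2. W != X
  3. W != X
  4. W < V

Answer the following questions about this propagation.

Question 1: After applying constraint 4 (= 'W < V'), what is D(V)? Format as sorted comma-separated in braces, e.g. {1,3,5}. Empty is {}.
Answer: {4,5,6}

Derivation:
Constraint 1 (X != V) on D(X)={2,4,5,6} D(V)={2,3,4,5,6}: no change
Constraint 2 (W != X) on D(W)={3,5,6} D(X)={2,4,5,6}: no change
Constraint 3 (W != X) on D(W)={3,5,6} D(X)={2,4,5,6}: no change
Constraint 4 (W < V) on D(W)={3,5,6} D(V)={2,3,4,5,6}: W {3,5,6}->{3,5}; V {2,3,4,5,6}->{4,5,6}
So after constraint 4: D(V) = {4,5,6}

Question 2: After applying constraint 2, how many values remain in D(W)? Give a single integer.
Answer: 3

Derivation:
Constraint 1 (X != V) on D(X)={2,4,5,6} D(V)={2,3,4,5,6}: no change
Constraint 2 (W != X) on D(W)={3,5,6} D(X)={2,4,5,6}: no change
So after constraint 2: D(W)={3,5,6}, size = 3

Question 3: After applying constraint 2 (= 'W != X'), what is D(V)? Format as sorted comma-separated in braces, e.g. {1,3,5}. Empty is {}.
Answer: {2,3,4,5,6}

Derivation:
Constraint 1 (X != V) on D(X)={2,4,5,6} D(V)={2,3,4,5,6}: no change
Constraint 2 (W != X) on D(W)={3,5,6} D(X)={2,4,5,6}: no change
So after constraint 2: D(V) = {2,3,4,5,6}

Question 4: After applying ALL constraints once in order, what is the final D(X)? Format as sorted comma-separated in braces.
Constraint 1 (X != V) on D(X)={2,4,5,6} D(V)={2,3,4,5,6}: no change
Constraint 2 (W != X) on D(W)={3,5,6} D(X)={2,4,5,6}: no change
Constraint 3 (W != X) on D(W)={3,5,6} D(X)={2,4,5,6}: no change
Constraint 4 (W < V) on D(W)={3,5,6} D(V)={2,3,4,5,6}: W {3,5,6}->{3,5}; V {2,3,4,5,6}->{4,5,6}
So after all 4 constraints: D(X) = {2,4,5,6}

Answer: {2,4,5,6}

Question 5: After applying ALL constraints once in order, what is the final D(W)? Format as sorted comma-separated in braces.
Constraint 1 (X != V) on D(X)={2,4,5,6} D(V)={2,3,4,5,6}: no change
Constraint 2 (W != X) on D(W)={3,5,6} D(X)={2,4,5,6}: no change
Constraint 3 (W != X) on D(W)={3,5,6} D(X)={2,4,5,6}: no change
Constraint 4 (W < V) on D(W)={3,5,6} D(V)={2,3,4,5,6}: W {3,5,6}->{3,5}; V {2,3,4,5,6}->{4,5,6}
So after all 4 constraints: D(W) = {3,5}

Answer: {3,5}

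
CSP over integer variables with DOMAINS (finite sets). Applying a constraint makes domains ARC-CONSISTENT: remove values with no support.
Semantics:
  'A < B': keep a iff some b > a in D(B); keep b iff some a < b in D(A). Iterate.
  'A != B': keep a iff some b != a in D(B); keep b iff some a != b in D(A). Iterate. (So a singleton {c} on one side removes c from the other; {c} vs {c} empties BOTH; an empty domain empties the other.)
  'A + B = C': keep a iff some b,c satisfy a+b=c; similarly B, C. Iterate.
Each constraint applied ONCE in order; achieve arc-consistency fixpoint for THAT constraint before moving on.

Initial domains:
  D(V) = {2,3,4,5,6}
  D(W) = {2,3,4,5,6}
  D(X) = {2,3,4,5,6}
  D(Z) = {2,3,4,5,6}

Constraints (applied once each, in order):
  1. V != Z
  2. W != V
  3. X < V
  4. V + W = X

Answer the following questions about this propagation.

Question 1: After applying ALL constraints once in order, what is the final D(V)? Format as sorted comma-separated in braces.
Answer: {3}

Derivation:
Constraint 1 (V != Z) on D(V)={2,3,4,5,6} D(Z)={2,3,4,5,6}: no change
Constraint 2 (W != V) on D(W)={2,3,4,5,6} D(V)={2,3,4,5,6}: no change
Constraint 3 (X < V) on D(X)={2,3,4,5,6} D(V)={2,3,4,5,6}: X {2,3,4,5,6}->{2,3,4,5}; V {2,3,4,5,6}->{3,4,5,6}
Constraint 4 (V + W = X) on D(V)={3,4,5,6} D(W)={2,3,4,5,6} D(X)={2,3,4,5}: V {3,4,5,6}->{3}; W {2,3,4,5,6}->{2}; X {2,3,4,5}->{5}
So after all 4 constraints: D(V) = {3}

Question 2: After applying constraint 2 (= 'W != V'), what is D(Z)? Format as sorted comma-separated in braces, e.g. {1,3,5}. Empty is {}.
Constraint 1 (V != Z) on D(V)={2,3,4,5,6} D(Z)={2,3,4,5,6}: no change
Constraint 2 (W != V) on D(W)={2,3,4,5,6} D(V)={2,3,4,5,6}: no change
So after constraint 2: D(Z) = {2,3,4,5,6}

Answer: {2,3,4,5,6}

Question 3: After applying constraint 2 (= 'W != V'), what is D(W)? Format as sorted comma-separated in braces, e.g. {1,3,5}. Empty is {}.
Constraint 1 (V != Z) on D(V)={2,3,4,5,6} D(Z)={2,3,4,5,6}: no change
Constraint 2 (W != V) on D(W)={2,3,4,5,6} D(V)={2,3,4,5,6}: no change
So after constraint 2: D(W) = {2,3,4,5,6}

Answer: {2,3,4,5,6}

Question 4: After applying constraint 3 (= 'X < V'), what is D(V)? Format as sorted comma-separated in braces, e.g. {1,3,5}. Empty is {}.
Constraint 1 (V != Z) on D(V)={2,3,4,5,6} D(Z)={2,3,4,5,6}: no change
Constraint 2 (W != V) on D(W)={2,3,4,5,6} D(V)={2,3,4,5,6}: no change
Constraint 3 (X < V) on D(X)={2,3,4,5,6} D(V)={2,3,4,5,6}: X {2,3,4,5,6}->{2,3,4,5}; V {2,3,4,5,6}->{3,4,5,6}
So after constraint 3: D(V) = {3,4,5,6}

Answer: {3,4,5,6}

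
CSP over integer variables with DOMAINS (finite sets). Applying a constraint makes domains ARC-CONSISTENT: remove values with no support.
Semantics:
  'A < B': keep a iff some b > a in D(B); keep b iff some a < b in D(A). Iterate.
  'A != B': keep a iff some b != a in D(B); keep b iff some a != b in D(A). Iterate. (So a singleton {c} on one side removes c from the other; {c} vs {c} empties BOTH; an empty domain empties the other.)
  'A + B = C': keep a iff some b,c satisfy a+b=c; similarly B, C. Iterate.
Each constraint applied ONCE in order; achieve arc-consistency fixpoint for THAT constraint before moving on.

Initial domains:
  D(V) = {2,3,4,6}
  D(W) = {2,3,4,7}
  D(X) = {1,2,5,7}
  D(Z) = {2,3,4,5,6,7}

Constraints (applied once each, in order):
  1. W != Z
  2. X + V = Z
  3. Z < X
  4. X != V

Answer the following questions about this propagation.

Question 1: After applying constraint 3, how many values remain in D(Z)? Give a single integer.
Constraint 1 (W != Z) on D(W)={2,3,4,7} D(Z)={2,3,4,5,6,7}: no change
Constraint 2 (X + V = Z) on D(X)={1,2,5,7} D(V)={2,3,4,6} D(Z)={2,3,4,5,6,7}: X {1,2,5,7}->{1,2,5}; Z {2,3,4,5,6,7}->{3,4,5,6,7}
Constraint 3 (Z < X) on D(Z)={3,4,5,6,7} D(X)={1,2,5}: Z {3,4,5,6,7}->{3,4}; X {1,2,5}->{5}
So after constraint 3: D(Z)={3,4}, size = 2

Answer: 2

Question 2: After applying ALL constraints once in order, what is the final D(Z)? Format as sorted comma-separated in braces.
Constraint 1 (W != Z) on D(W)={2,3,4,7} D(Z)={2,3,4,5,6,7}: no change
Constraint 2 (X + V = Z) on D(X)={1,2,5,7} D(V)={2,3,4,6} D(Z)={2,3,4,5,6,7}: X {1,2,5,7}->{1,2,5}; Z {2,3,4,5,6,7}->{3,4,5,6,7}
Constraint 3 (Z < X) on D(Z)={3,4,5,6,7} D(X)={1,2,5}: Z {3,4,5,6,7}->{3,4}; X {1,2,5}->{5}
Constraint 4 (X != V) on D(X)={5} D(V)={2,3,4,6}: no change
So after all 4 constraints: D(Z) = {3,4}

Answer: {3,4}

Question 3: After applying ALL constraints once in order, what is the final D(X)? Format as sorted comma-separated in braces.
Constraint 1 (W != Z) on D(W)={2,3,4,7} D(Z)={2,3,4,5,6,7}: no change
Constraint 2 (X + V = Z) on D(X)={1,2,5,7} D(V)={2,3,4,6} D(Z)={2,3,4,5,6,7}: X {1,2,5,7}->{1,2,5}; Z {2,3,4,5,6,7}->{3,4,5,6,7}
Constraint 3 (Z < X) on D(Z)={3,4,5,6,7} D(X)={1,2,5}: Z {3,4,5,6,7}->{3,4}; X {1,2,5}->{5}
Constraint 4 (X != V) on D(X)={5} D(V)={2,3,4,6}: no change
So after all 4 constraints: D(X) = {5}

Answer: {5}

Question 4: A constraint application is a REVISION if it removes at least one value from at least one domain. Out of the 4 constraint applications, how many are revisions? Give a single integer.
Answer: 2

Derivation:
Constraint 1 (W != Z) on D(W)={2,3,4,7} D(Z)={2,3,4,5,6,7}: no change => not a revision
Constraint 2 (X + V = Z) on D(X)={1,2,5,7} D(V)={2,3,4,6} D(Z)={2,3,4,5,6,7}: X {1,2,5,7}->{1,2,5}; Z {2,3,4,5,6,7}->{3,4,5,6,7} => REVISION
Constraint 3 (Z < X) on D(Z)={3,4,5,6,7} D(X)={1,2,5}: Z {3,4,5,6,7}->{3,4}; X {1,2,5}->{5} => REVISION
Constraint 4 (X != V) on D(X)={5} D(V)={2,3,4,6}: no change => not a revision
Total revisions = 2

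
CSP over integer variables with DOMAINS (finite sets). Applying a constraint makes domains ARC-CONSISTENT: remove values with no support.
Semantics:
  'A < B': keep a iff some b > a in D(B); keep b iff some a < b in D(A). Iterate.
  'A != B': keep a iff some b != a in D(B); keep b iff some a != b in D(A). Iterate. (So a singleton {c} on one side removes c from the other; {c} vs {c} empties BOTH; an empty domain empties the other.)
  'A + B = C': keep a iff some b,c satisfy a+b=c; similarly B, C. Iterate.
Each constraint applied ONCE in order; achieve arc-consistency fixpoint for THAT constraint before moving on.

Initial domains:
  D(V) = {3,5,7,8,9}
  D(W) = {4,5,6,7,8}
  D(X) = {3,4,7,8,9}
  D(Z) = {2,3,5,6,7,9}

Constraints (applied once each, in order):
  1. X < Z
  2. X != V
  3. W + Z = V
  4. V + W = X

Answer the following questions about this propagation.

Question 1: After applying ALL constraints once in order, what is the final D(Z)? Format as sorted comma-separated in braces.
Constraint 1 (X < Z) on D(X)={3,4,7,8,9} D(Z)={2,3,5,6,7,9}: X {3,4,7,8,9}->{3,4,7,8}; Z {2,3,5,6,7,9}->{5,6,7,9}
Constraint 2 (X != V) on D(X)={3,4,7,8} D(V)={3,5,7,8,9}: no change
Constraint 3 (W + Z = V) on D(W)={4,5,6,7,8} D(Z)={5,6,7,9} D(V)={3,5,7,8,9}: W {4,5,6,7,8}->{4}; Z {5,6,7,9}->{5}; V {3,5,7,8,9}->{9}
Constraint 4 (V + W = X) on D(V)={9} D(W)={4} D(X)={3,4,7,8}: V {9}->{}; W {4}->{}; X {3,4,7,8}->{}
So after all 4 constraints: D(Z) = {5}

Answer: {5}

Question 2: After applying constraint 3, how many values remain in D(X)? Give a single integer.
Answer: 4

Derivation:
Constraint 1 (X < Z) on D(X)={3,4,7,8,9} D(Z)={2,3,5,6,7,9}: X {3,4,7,8,9}->{3,4,7,8}; Z {2,3,5,6,7,9}->{5,6,7,9}
Constraint 2 (X != V) on D(X)={3,4,7,8} D(V)={3,5,7,8,9}: no change
Constraint 3 (W + Z = V) on D(W)={4,5,6,7,8} D(Z)={5,6,7,9} D(V)={3,5,7,8,9}: W {4,5,6,7,8}->{4}; Z {5,6,7,9}->{5}; V {3,5,7,8,9}->{9}
So after constraint 3: D(X)={3,4,7,8}, size = 4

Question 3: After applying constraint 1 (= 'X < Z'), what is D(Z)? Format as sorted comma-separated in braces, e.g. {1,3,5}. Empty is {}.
Constraint 1 (X < Z) on D(X)={3,4,7,8,9} D(Z)={2,3,5,6,7,9}: X {3,4,7,8,9}->{3,4,7,8}; Z {2,3,5,6,7,9}->{5,6,7,9}
So after constraint 1: D(Z) = {5,6,7,9}

Answer: {5,6,7,9}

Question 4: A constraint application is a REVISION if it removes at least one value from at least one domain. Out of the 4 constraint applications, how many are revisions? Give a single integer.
Constraint 1 (X < Z) on D(X)={3,4,7,8,9} D(Z)={2,3,5,6,7,9}: X {3,4,7,8,9}->{3,4,7,8}; Z {2,3,5,6,7,9}->{5,6,7,9} => REVISION
Constraint 2 (X != V) on D(X)={3,4,7,8} D(V)={3,5,7,8,9}: no change => not a revision
Constraint 3 (W + Z = V) on D(W)={4,5,6,7,8} D(Z)={5,6,7,9} D(V)={3,5,7,8,9}: W {4,5,6,7,8}->{4}; Z {5,6,7,9}->{5}; V {3,5,7,8,9}->{9} => REVISION
Constraint 4 (V + W = X) on D(V)={9} D(W)={4} D(X)={3,4,7,8}: V {9}->{}; W {4}->{}; X {3,4,7,8}->{} => REVISION
Total revisions = 3

Answer: 3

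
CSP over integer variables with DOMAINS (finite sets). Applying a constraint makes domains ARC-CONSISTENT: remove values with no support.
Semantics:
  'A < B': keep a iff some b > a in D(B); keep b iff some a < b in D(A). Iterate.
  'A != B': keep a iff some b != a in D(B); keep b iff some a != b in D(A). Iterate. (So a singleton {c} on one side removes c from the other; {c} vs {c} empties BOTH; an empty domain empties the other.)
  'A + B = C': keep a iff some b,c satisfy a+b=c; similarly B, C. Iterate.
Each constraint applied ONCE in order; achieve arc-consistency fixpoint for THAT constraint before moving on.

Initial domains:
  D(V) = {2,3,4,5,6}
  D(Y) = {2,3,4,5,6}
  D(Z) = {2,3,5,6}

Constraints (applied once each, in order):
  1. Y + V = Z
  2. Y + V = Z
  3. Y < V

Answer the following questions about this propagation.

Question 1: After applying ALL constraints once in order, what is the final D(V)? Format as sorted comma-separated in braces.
Answer: {3,4}

Derivation:
Constraint 1 (Y + V = Z) on D(Y)={2,3,4,5,6} D(V)={2,3,4,5,6} D(Z)={2,3,5,6}: Y {2,3,4,5,6}->{2,3,4}; V {2,3,4,5,6}->{2,3,4}; Z {2,3,5,6}->{5,6}
Constraint 2 (Y + V = Z) on D(Y)={2,3,4} D(V)={2,3,4} D(Z)={5,6}: no change
Constraint 3 (Y < V) on D(Y)={2,3,4} D(V)={2,3,4}: Y {2,3,4}->{2,3}; V {2,3,4}->{3,4}
So after all 3 constraints: D(V) = {3,4}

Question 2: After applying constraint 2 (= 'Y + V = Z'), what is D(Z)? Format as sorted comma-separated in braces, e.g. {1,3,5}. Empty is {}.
Answer: {5,6}

Derivation:
Constraint 1 (Y + V = Z) on D(Y)={2,3,4,5,6} D(V)={2,3,4,5,6} D(Z)={2,3,5,6}: Y {2,3,4,5,6}->{2,3,4}; V {2,3,4,5,6}->{2,3,4}; Z {2,3,5,6}->{5,6}
Constraint 2 (Y + V = Z) on D(Y)={2,3,4} D(V)={2,3,4} D(Z)={5,6}: no change
So after constraint 2: D(Z) = {5,6}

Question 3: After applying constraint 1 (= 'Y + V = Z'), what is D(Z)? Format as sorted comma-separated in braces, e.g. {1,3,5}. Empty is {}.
Answer: {5,6}

Derivation:
Constraint 1 (Y + V = Z) on D(Y)={2,3,4,5,6} D(V)={2,3,4,5,6} D(Z)={2,3,5,6}: Y {2,3,4,5,6}->{2,3,4}; V {2,3,4,5,6}->{2,3,4}; Z {2,3,5,6}->{5,6}
So after constraint 1: D(Z) = {5,6}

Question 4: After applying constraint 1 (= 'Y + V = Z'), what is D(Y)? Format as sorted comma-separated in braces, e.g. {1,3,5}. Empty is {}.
Answer: {2,3,4}

Derivation:
Constraint 1 (Y + V = Z) on D(Y)={2,3,4,5,6} D(V)={2,3,4,5,6} D(Z)={2,3,5,6}: Y {2,3,4,5,6}->{2,3,4}; V {2,3,4,5,6}->{2,3,4}; Z {2,3,5,6}->{5,6}
So after constraint 1: D(Y) = {2,3,4}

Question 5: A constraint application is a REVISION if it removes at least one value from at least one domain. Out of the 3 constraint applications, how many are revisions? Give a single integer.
Answer: 2

Derivation:
Constraint 1 (Y + V = Z) on D(Y)={2,3,4,5,6} D(V)={2,3,4,5,6} D(Z)={2,3,5,6}: Y {2,3,4,5,6}->{2,3,4}; V {2,3,4,5,6}->{2,3,4}; Z {2,3,5,6}->{5,6} => REVISION
Constraint 2 (Y + V = Z) on D(Y)={2,3,4} D(V)={2,3,4} D(Z)={5,6}: no change => not a revision
Constraint 3 (Y < V) on D(Y)={2,3,4} D(V)={2,3,4}: Y {2,3,4}->{2,3}; V {2,3,4}->{3,4} => REVISION
Total revisions = 2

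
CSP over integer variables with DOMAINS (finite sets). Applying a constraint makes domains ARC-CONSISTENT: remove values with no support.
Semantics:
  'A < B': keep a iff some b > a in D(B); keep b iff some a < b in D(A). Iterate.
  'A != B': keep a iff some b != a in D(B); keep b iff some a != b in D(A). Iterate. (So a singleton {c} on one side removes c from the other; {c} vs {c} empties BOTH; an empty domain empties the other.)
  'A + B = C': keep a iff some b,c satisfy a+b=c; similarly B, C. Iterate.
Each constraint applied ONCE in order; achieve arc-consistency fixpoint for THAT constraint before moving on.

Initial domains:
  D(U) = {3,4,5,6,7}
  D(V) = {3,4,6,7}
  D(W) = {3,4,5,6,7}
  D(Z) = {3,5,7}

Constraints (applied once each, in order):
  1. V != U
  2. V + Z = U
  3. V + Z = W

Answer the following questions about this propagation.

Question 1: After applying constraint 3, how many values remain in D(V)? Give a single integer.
Answer: 2

Derivation:
Constraint 1 (V != U) on D(V)={3,4,6,7} D(U)={3,4,5,6,7}: no change
Constraint 2 (V + Z = U) on D(V)={3,4,6,7} D(Z)={3,5,7} D(U)={3,4,5,6,7}: V {3,4,6,7}->{3,4}; Z {3,5,7}->{3}; U {3,4,5,6,7}->{6,7}
Constraint 3 (V + Z = W) on D(V)={3,4} D(Z)={3} D(W)={3,4,5,6,7}: W {3,4,5,6,7}->{6,7}
So after constraint 3: D(V)={3,4}, size = 2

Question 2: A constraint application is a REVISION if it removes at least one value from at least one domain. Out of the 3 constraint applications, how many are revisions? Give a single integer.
Constraint 1 (V != U) on D(V)={3,4,6,7} D(U)={3,4,5,6,7}: no change => not a revision
Constraint 2 (V + Z = U) on D(V)={3,4,6,7} D(Z)={3,5,7} D(U)={3,4,5,6,7}: V {3,4,6,7}->{3,4}; Z {3,5,7}->{3}; U {3,4,5,6,7}->{6,7} => REVISION
Constraint 3 (V + Z = W) on D(V)={3,4} D(Z)={3} D(W)={3,4,5,6,7}: W {3,4,5,6,7}->{6,7} => REVISION
Total revisions = 2

Answer: 2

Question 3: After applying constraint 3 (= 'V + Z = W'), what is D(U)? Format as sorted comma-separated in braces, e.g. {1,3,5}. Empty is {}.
Answer: {6,7}

Derivation:
Constraint 1 (V != U) on D(V)={3,4,6,7} D(U)={3,4,5,6,7}: no change
Constraint 2 (V + Z = U) on D(V)={3,4,6,7} D(Z)={3,5,7} D(U)={3,4,5,6,7}: V {3,4,6,7}->{3,4}; Z {3,5,7}->{3}; U {3,4,5,6,7}->{6,7}
Constraint 3 (V + Z = W) on D(V)={3,4} D(Z)={3} D(W)={3,4,5,6,7}: W {3,4,5,6,7}->{6,7}
So after constraint 3: D(U) = {6,7}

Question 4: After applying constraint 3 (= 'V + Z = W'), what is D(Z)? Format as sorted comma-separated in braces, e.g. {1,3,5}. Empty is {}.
Answer: {3}

Derivation:
Constraint 1 (V != U) on D(V)={3,4,6,7} D(U)={3,4,5,6,7}: no change
Constraint 2 (V + Z = U) on D(V)={3,4,6,7} D(Z)={3,5,7} D(U)={3,4,5,6,7}: V {3,4,6,7}->{3,4}; Z {3,5,7}->{3}; U {3,4,5,6,7}->{6,7}
Constraint 3 (V + Z = W) on D(V)={3,4} D(Z)={3} D(W)={3,4,5,6,7}: W {3,4,5,6,7}->{6,7}
So after constraint 3: D(Z) = {3}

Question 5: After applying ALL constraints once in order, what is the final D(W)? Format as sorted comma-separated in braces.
Constraint 1 (V != U) on D(V)={3,4,6,7} D(U)={3,4,5,6,7}: no change
Constraint 2 (V + Z = U) on D(V)={3,4,6,7} D(Z)={3,5,7} D(U)={3,4,5,6,7}: V {3,4,6,7}->{3,4}; Z {3,5,7}->{3}; U {3,4,5,6,7}->{6,7}
Constraint 3 (V + Z = W) on D(V)={3,4} D(Z)={3} D(W)={3,4,5,6,7}: W {3,4,5,6,7}->{6,7}
So after all 3 constraints: D(W) = {6,7}

Answer: {6,7}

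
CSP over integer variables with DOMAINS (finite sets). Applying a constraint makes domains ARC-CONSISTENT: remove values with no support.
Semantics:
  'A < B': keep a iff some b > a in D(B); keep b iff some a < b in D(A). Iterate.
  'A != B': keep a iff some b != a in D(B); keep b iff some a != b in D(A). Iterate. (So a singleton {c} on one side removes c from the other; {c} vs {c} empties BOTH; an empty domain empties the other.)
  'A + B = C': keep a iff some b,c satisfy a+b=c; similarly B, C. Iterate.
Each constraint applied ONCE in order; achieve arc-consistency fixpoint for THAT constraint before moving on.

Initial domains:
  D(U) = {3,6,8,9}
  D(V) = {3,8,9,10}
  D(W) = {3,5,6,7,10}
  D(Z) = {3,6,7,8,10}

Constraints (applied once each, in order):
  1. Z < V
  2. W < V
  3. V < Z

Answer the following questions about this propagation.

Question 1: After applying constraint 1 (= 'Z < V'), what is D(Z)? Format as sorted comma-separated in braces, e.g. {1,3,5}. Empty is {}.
Constraint 1 (Z < V) on D(Z)={3,6,7,8,10} D(V)={3,8,9,10}: Z {3,6,7,8,10}->{3,6,7,8}; V {3,8,9,10}->{8,9,10}
So after constraint 1: D(Z) = {3,6,7,8}

Answer: {3,6,7,8}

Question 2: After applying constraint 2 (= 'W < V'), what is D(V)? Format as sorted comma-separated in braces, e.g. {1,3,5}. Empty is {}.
Answer: {8,9,10}

Derivation:
Constraint 1 (Z < V) on D(Z)={3,6,7,8,10} D(V)={3,8,9,10}: Z {3,6,7,8,10}->{3,6,7,8}; V {3,8,9,10}->{8,9,10}
Constraint 2 (W < V) on D(W)={3,5,6,7,10} D(V)={8,9,10}: W {3,5,6,7,10}->{3,5,6,7}
So after constraint 2: D(V) = {8,9,10}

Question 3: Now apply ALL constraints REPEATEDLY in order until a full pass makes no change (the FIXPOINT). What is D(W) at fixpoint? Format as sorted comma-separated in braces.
pass 0 (initial): D(W)={3,5,6,7,10}
pass 1: V {3,8,9,10}->{}; W {3,5,6,7,10}->{3,5,6,7}; Z {3,6,7,8,10}->{}
pass 2: W {3,5,6,7}->{}
pass 3: no change
Fixpoint after 3 passes: D(W) = {}

Answer: {}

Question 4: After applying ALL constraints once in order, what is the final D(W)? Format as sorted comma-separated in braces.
Answer: {3,5,6,7}

Derivation:
Constraint 1 (Z < V) on D(Z)={3,6,7,8,10} D(V)={3,8,9,10}: Z {3,6,7,8,10}->{3,6,7,8}; V {3,8,9,10}->{8,9,10}
Constraint 2 (W < V) on D(W)={3,5,6,7,10} D(V)={8,9,10}: W {3,5,6,7,10}->{3,5,6,7}
Constraint 3 (V < Z) on D(V)={8,9,10} D(Z)={3,6,7,8}: V {8,9,10}->{}; Z {3,6,7,8}->{}
So after all 3 constraints: D(W) = {3,5,6,7}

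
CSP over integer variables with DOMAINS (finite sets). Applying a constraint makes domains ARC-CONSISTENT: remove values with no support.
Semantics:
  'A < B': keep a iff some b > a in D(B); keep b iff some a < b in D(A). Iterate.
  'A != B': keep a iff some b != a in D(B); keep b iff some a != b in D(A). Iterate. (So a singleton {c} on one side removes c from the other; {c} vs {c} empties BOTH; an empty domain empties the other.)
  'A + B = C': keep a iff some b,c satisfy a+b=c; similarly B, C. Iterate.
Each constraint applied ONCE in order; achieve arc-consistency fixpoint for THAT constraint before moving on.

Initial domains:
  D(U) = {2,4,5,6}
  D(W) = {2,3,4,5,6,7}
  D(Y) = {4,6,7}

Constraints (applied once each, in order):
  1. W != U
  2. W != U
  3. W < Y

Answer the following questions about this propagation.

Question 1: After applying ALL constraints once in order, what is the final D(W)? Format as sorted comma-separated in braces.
Constraint 1 (W != U) on D(W)={2,3,4,5,6,7} D(U)={2,4,5,6}: no change
Constraint 2 (W != U) on D(W)={2,3,4,5,6,7} D(U)={2,4,5,6}: no change
Constraint 3 (W < Y) on D(W)={2,3,4,5,6,7} D(Y)={4,6,7}: W {2,3,4,5,6,7}->{2,3,4,5,6}
So after all 3 constraints: D(W) = {2,3,4,5,6}

Answer: {2,3,4,5,6}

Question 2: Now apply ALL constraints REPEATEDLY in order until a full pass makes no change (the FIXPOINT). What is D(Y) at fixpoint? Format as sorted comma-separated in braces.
Answer: {4,6,7}

Derivation:
pass 0 (initial): D(Y)={4,6,7}
pass 1: W {2,3,4,5,6,7}->{2,3,4,5,6}
pass 2: no change
Fixpoint after 2 passes: D(Y) = {4,6,7}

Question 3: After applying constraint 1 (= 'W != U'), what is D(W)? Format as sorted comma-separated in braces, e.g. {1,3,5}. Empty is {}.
Answer: {2,3,4,5,6,7}

Derivation:
Constraint 1 (W != U) on D(W)={2,3,4,5,6,7} D(U)={2,4,5,6}: no change
So after constraint 1: D(W) = {2,3,4,5,6,7}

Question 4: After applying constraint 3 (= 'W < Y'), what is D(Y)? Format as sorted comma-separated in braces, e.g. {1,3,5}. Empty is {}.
Constraint 1 (W != U) on D(W)={2,3,4,5,6,7} D(U)={2,4,5,6}: no change
Constraint 2 (W != U) on D(W)={2,3,4,5,6,7} D(U)={2,4,5,6}: no change
Constraint 3 (W < Y) on D(W)={2,3,4,5,6,7} D(Y)={4,6,7}: W {2,3,4,5,6,7}->{2,3,4,5,6}
So after constraint 3: D(Y) = {4,6,7}

Answer: {4,6,7}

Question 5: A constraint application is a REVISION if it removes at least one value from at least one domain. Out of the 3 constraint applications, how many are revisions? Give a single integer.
Answer: 1

Derivation:
Constraint 1 (W != U) on D(W)={2,3,4,5,6,7} D(U)={2,4,5,6}: no change => not a revision
Constraint 2 (W != U) on D(W)={2,3,4,5,6,7} D(U)={2,4,5,6}: no change => not a revision
Constraint 3 (W < Y) on D(W)={2,3,4,5,6,7} D(Y)={4,6,7}: W {2,3,4,5,6,7}->{2,3,4,5,6} => REVISION
Total revisions = 1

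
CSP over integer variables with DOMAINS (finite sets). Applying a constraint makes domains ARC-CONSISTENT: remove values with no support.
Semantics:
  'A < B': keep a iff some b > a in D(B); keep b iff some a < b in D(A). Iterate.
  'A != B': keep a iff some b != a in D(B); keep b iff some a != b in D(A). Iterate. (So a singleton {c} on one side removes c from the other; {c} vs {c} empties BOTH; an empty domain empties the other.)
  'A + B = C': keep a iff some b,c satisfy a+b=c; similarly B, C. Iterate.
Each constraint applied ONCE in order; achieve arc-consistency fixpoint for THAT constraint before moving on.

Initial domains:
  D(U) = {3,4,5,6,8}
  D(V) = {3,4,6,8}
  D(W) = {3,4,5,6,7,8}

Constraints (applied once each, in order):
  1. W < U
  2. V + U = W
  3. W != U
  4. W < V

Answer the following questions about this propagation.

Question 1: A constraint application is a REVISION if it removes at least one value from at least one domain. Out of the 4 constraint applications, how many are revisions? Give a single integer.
Answer: 3

Derivation:
Constraint 1 (W < U) on D(W)={3,4,5,6,7,8} D(U)={3,4,5,6,8}: W {3,4,5,6,7,8}->{3,4,5,6,7}; U {3,4,5,6,8}->{4,5,6,8} => REVISION
Constraint 2 (V + U = W) on D(V)={3,4,6,8} D(U)={4,5,6,8} D(W)={3,4,5,6,7}: V {3,4,6,8}->{3}; U {4,5,6,8}->{4}; W {3,4,5,6,7}->{7} => REVISION
Constraint 3 (W != U) on D(W)={7} D(U)={4}: no change => not a revision
Constraint 4 (W < V) on D(W)={7} D(V)={3}: W {7}->{}; V {3}->{} => REVISION
Total revisions = 3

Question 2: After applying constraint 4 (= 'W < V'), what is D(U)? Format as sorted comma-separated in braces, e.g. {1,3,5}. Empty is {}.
Constraint 1 (W < U) on D(W)={3,4,5,6,7,8} D(U)={3,4,5,6,8}: W {3,4,5,6,7,8}->{3,4,5,6,7}; U {3,4,5,6,8}->{4,5,6,8}
Constraint 2 (V + U = W) on D(V)={3,4,6,8} D(U)={4,5,6,8} D(W)={3,4,5,6,7}: V {3,4,6,8}->{3}; U {4,5,6,8}->{4}; W {3,4,5,6,7}->{7}
Constraint 3 (W != U) on D(W)={7} D(U)={4}: no change
Constraint 4 (W < V) on D(W)={7} D(V)={3}: W {7}->{}; V {3}->{}
So after constraint 4: D(U) = {4}

Answer: {4}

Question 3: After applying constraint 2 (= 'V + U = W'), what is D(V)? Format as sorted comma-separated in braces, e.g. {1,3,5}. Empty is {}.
Constraint 1 (W < U) on D(W)={3,4,5,6,7,8} D(U)={3,4,5,6,8}: W {3,4,5,6,7,8}->{3,4,5,6,7}; U {3,4,5,6,8}->{4,5,6,8}
Constraint 2 (V + U = W) on D(V)={3,4,6,8} D(U)={4,5,6,8} D(W)={3,4,5,6,7}: V {3,4,6,8}->{3}; U {4,5,6,8}->{4}; W {3,4,5,6,7}->{7}
So after constraint 2: D(V) = {3}

Answer: {3}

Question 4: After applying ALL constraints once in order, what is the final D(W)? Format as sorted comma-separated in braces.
Answer: {}

Derivation:
Constraint 1 (W < U) on D(W)={3,4,5,6,7,8} D(U)={3,4,5,6,8}: W {3,4,5,6,7,8}->{3,4,5,6,7}; U {3,4,5,6,8}->{4,5,6,8}
Constraint 2 (V + U = W) on D(V)={3,4,6,8} D(U)={4,5,6,8} D(W)={3,4,5,6,7}: V {3,4,6,8}->{3}; U {4,5,6,8}->{4}; W {3,4,5,6,7}->{7}
Constraint 3 (W != U) on D(W)={7} D(U)={4}: no change
Constraint 4 (W < V) on D(W)={7} D(V)={3}: W {7}->{}; V {3}->{}
So after all 4 constraints: D(W) = {}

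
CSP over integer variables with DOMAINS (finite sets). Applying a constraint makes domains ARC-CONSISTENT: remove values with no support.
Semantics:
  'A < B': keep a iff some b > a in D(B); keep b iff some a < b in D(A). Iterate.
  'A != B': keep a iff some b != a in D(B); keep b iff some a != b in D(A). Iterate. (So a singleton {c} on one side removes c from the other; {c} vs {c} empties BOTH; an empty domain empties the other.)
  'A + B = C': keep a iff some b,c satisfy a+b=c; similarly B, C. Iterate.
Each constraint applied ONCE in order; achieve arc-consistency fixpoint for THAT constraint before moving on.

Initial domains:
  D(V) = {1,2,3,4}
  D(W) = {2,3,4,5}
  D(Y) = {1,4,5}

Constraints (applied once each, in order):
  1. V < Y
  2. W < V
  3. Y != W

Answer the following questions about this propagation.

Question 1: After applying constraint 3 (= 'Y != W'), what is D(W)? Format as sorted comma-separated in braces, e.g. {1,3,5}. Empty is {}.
Answer: {2,3}

Derivation:
Constraint 1 (V < Y) on D(V)={1,2,3,4} D(Y)={1,4,5}: Y {1,4,5}->{4,5}
Constraint 2 (W < V) on D(W)={2,3,4,5} D(V)={1,2,3,4}: W {2,3,4,5}->{2,3}; V {1,2,3,4}->{3,4}
Constraint 3 (Y != W) on D(Y)={4,5} D(W)={2,3}: no change
So after constraint 3: D(W) = {2,3}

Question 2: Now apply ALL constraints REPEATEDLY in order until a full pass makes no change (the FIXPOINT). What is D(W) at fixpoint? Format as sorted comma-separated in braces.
Answer: {2,3}

Derivation:
pass 0 (initial): D(W)={2,3,4,5}
pass 1: V {1,2,3,4}->{3,4}; W {2,3,4,5}->{2,3}; Y {1,4,5}->{4,5}
pass 2: no change
Fixpoint after 2 passes: D(W) = {2,3}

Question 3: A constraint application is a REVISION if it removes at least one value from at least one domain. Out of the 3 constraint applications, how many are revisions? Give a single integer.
Constraint 1 (V < Y) on D(V)={1,2,3,4} D(Y)={1,4,5}: Y {1,4,5}->{4,5} => REVISION
Constraint 2 (W < V) on D(W)={2,3,4,5} D(V)={1,2,3,4}: W {2,3,4,5}->{2,3}; V {1,2,3,4}->{3,4} => REVISION
Constraint 3 (Y != W) on D(Y)={4,5} D(W)={2,3}: no change => not a revision
Total revisions = 2

Answer: 2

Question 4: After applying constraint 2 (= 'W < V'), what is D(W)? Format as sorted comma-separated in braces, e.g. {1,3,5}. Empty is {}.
Constraint 1 (V < Y) on D(V)={1,2,3,4} D(Y)={1,4,5}: Y {1,4,5}->{4,5}
Constraint 2 (W < V) on D(W)={2,3,4,5} D(V)={1,2,3,4}: W {2,3,4,5}->{2,3}; V {1,2,3,4}->{3,4}
So after constraint 2: D(W) = {2,3}

Answer: {2,3}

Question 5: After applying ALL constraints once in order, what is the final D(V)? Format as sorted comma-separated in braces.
Constraint 1 (V < Y) on D(V)={1,2,3,4} D(Y)={1,4,5}: Y {1,4,5}->{4,5}
Constraint 2 (W < V) on D(W)={2,3,4,5} D(V)={1,2,3,4}: W {2,3,4,5}->{2,3}; V {1,2,3,4}->{3,4}
Constraint 3 (Y != W) on D(Y)={4,5} D(W)={2,3}: no change
So after all 3 constraints: D(V) = {3,4}

Answer: {3,4}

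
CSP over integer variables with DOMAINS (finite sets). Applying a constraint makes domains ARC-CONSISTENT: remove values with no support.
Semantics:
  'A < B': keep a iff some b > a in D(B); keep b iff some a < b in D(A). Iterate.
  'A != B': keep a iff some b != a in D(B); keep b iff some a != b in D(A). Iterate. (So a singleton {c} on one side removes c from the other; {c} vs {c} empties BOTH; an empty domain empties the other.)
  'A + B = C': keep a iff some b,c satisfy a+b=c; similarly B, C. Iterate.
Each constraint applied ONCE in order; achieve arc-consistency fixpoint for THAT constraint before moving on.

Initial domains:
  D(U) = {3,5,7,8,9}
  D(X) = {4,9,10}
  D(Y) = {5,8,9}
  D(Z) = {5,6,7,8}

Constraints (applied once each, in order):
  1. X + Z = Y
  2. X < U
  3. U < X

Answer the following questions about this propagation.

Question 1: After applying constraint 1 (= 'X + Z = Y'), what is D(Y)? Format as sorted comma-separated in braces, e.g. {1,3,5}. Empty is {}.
Answer: {9}

Derivation:
Constraint 1 (X + Z = Y) on D(X)={4,9,10} D(Z)={5,6,7,8} D(Y)={5,8,9}: X {4,9,10}->{4}; Z {5,6,7,8}->{5}; Y {5,8,9}->{9}
So after constraint 1: D(Y) = {9}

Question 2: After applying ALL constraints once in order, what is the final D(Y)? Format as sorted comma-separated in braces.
Answer: {9}

Derivation:
Constraint 1 (X + Z = Y) on D(X)={4,9,10} D(Z)={5,6,7,8} D(Y)={5,8,9}: X {4,9,10}->{4}; Z {5,6,7,8}->{5}; Y {5,8,9}->{9}
Constraint 2 (X < U) on D(X)={4} D(U)={3,5,7,8,9}: U {3,5,7,8,9}->{5,7,8,9}
Constraint 3 (U < X) on D(U)={5,7,8,9} D(X)={4}: U {5,7,8,9}->{}; X {4}->{}
So after all 3 constraints: D(Y) = {9}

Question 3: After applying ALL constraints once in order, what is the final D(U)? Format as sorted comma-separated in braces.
Constraint 1 (X + Z = Y) on D(X)={4,9,10} D(Z)={5,6,7,8} D(Y)={5,8,9}: X {4,9,10}->{4}; Z {5,6,7,8}->{5}; Y {5,8,9}->{9}
Constraint 2 (X < U) on D(X)={4} D(U)={3,5,7,8,9}: U {3,5,7,8,9}->{5,7,8,9}
Constraint 3 (U < X) on D(U)={5,7,8,9} D(X)={4}: U {5,7,8,9}->{}; X {4}->{}
So after all 3 constraints: D(U) = {}

Answer: {}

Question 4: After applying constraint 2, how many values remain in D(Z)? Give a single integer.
Answer: 1

Derivation:
Constraint 1 (X + Z = Y) on D(X)={4,9,10} D(Z)={5,6,7,8} D(Y)={5,8,9}: X {4,9,10}->{4}; Z {5,6,7,8}->{5}; Y {5,8,9}->{9}
Constraint 2 (X < U) on D(X)={4} D(U)={3,5,7,8,9}: U {3,5,7,8,9}->{5,7,8,9}
So after constraint 2: D(Z)={5}, size = 1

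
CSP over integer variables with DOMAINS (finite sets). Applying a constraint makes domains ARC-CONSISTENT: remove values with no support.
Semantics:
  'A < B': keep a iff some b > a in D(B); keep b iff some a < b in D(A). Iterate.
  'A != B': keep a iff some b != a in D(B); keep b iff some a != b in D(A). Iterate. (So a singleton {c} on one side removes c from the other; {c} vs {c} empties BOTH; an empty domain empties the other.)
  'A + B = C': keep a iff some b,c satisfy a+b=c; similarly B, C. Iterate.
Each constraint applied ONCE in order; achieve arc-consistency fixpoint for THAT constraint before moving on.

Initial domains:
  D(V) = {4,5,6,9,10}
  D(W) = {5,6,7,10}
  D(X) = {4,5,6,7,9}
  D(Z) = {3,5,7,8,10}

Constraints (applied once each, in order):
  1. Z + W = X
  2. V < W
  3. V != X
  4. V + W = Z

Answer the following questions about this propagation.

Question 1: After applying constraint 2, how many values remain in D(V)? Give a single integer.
Constraint 1 (Z + W = X) on D(Z)={3,5,7,8,10} D(W)={5,6,7,10} D(X)={4,5,6,7,9}: Z {3,5,7,8,10}->{3}; W {5,6,7,10}->{6}; X {4,5,6,7,9}->{9}
Constraint 2 (V < W) on D(V)={4,5,6,9,10} D(W)={6}: V {4,5,6,9,10}->{4,5}
So after constraint 2: D(V)={4,5}, size = 2

Answer: 2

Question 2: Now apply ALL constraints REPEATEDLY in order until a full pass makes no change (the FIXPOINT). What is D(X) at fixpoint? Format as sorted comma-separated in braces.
pass 0 (initial): D(X)={4,5,6,7,9}
pass 1: V {4,5,6,9,10}->{}; W {5,6,7,10}->{}; X {4,5,6,7,9}->{9}; Z {3,5,7,8,10}->{}
pass 2: X {9}->{}
pass 3: no change
Fixpoint after 3 passes: D(X) = {}

Answer: {}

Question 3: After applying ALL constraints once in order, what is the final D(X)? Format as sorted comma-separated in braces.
Answer: {9}

Derivation:
Constraint 1 (Z + W = X) on D(Z)={3,5,7,8,10} D(W)={5,6,7,10} D(X)={4,5,6,7,9}: Z {3,5,7,8,10}->{3}; W {5,6,7,10}->{6}; X {4,5,6,7,9}->{9}
Constraint 2 (V < W) on D(V)={4,5,6,9,10} D(W)={6}: V {4,5,6,9,10}->{4,5}
Constraint 3 (V != X) on D(V)={4,5} D(X)={9}: no change
Constraint 4 (V + W = Z) on D(V)={4,5} D(W)={6} D(Z)={3}: V {4,5}->{}; W {6}->{}; Z {3}->{}
So after all 4 constraints: D(X) = {9}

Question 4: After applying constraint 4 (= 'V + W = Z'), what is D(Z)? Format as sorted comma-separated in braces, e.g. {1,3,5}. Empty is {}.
Answer: {}

Derivation:
Constraint 1 (Z + W = X) on D(Z)={3,5,7,8,10} D(W)={5,6,7,10} D(X)={4,5,6,7,9}: Z {3,5,7,8,10}->{3}; W {5,6,7,10}->{6}; X {4,5,6,7,9}->{9}
Constraint 2 (V < W) on D(V)={4,5,6,9,10} D(W)={6}: V {4,5,6,9,10}->{4,5}
Constraint 3 (V != X) on D(V)={4,5} D(X)={9}: no change
Constraint 4 (V + W = Z) on D(V)={4,5} D(W)={6} D(Z)={3}: V {4,5}->{}; W {6}->{}; Z {3}->{}
So after constraint 4: D(Z) = {}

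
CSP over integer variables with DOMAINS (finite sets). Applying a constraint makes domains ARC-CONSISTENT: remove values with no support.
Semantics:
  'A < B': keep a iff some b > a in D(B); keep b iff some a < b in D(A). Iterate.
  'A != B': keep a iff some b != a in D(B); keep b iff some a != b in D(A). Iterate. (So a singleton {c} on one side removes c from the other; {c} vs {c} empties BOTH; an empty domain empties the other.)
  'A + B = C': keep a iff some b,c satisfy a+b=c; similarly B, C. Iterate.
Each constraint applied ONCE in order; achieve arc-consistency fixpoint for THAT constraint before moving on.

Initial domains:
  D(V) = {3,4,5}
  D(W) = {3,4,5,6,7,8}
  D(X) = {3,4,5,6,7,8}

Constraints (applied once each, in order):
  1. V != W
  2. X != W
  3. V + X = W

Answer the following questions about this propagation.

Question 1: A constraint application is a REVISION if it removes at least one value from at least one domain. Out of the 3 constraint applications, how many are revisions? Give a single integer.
Constraint 1 (V != W) on D(V)={3,4,5} D(W)={3,4,5,6,7,8}: no change => not a revision
Constraint 2 (X != W) on D(X)={3,4,5,6,7,8} D(W)={3,4,5,6,7,8}: no change => not a revision
Constraint 3 (V + X = W) on D(V)={3,4,5} D(X)={3,4,5,6,7,8} D(W)={3,4,5,6,7,8}: X {3,4,5,6,7,8}->{3,4,5}; W {3,4,5,6,7,8}->{6,7,8} => REVISION
Total revisions = 1

Answer: 1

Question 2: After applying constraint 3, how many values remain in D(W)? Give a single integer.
Constraint 1 (V != W) on D(V)={3,4,5} D(W)={3,4,5,6,7,8}: no change
Constraint 2 (X != W) on D(X)={3,4,5,6,7,8} D(W)={3,4,5,6,7,8}: no change
Constraint 3 (V + X = W) on D(V)={3,4,5} D(X)={3,4,5,6,7,8} D(W)={3,4,5,6,7,8}: X {3,4,5,6,7,8}->{3,4,5}; W {3,4,5,6,7,8}->{6,7,8}
So after constraint 3: D(W)={6,7,8}, size = 3

Answer: 3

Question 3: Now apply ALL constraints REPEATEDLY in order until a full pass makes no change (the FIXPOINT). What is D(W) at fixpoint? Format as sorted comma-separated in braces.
Answer: {6,7,8}

Derivation:
pass 0 (initial): D(W)={3,4,5,6,7,8}
pass 1: W {3,4,5,6,7,8}->{6,7,8}; X {3,4,5,6,7,8}->{3,4,5}
pass 2: no change
Fixpoint after 2 passes: D(W) = {6,7,8}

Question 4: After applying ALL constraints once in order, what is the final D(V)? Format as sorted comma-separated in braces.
Answer: {3,4,5}

Derivation:
Constraint 1 (V != W) on D(V)={3,4,5} D(W)={3,4,5,6,7,8}: no change
Constraint 2 (X != W) on D(X)={3,4,5,6,7,8} D(W)={3,4,5,6,7,8}: no change
Constraint 3 (V + X = W) on D(V)={3,4,5} D(X)={3,4,5,6,7,8} D(W)={3,4,5,6,7,8}: X {3,4,5,6,7,8}->{3,4,5}; W {3,4,5,6,7,8}->{6,7,8}
So after all 3 constraints: D(V) = {3,4,5}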